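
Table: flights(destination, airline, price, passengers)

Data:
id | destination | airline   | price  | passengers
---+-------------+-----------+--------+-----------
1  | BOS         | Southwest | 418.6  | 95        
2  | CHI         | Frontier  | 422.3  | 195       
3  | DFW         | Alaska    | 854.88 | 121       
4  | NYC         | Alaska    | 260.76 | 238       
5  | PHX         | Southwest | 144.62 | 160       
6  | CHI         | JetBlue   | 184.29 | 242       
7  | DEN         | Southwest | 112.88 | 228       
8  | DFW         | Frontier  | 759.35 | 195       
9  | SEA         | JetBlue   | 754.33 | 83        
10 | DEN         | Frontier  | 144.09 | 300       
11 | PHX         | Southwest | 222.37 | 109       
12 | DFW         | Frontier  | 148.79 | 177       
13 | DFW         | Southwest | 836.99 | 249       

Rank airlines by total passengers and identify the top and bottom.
SELECT airline, SUM(passengers)
FROM flights
GROUP BY airline
ORDER BY SUM(passengers)

All groups:
  JetBlue: 325
  Alaska: 359
  Southwest: 841
  Frontier: 867

Highest: Frontier (867)
Lowest: JetBlue (325)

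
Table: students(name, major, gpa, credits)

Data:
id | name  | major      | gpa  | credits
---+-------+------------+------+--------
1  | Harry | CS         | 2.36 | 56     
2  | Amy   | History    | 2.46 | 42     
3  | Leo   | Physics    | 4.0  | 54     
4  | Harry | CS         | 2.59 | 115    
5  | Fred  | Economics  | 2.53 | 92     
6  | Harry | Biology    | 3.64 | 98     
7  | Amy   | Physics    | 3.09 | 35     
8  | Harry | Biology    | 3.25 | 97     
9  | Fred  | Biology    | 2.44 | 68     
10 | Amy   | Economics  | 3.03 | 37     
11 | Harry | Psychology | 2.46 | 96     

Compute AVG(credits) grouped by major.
SELECT major, AVG(credits) as result
FROM students
GROUP BY major

Result:
  Biology: 87.67
  CS: 85.50
  Economics: 64.50
  History: 42.00
  Physics: 44.50
  Psychology: 96.00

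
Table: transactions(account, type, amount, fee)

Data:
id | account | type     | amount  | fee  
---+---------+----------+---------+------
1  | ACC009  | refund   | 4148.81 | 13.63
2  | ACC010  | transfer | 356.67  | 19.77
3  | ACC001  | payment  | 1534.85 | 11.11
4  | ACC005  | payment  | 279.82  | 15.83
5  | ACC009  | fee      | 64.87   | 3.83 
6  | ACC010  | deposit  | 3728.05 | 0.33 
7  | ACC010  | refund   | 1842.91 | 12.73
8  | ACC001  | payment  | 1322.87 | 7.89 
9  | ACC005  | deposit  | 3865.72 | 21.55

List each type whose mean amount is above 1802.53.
SELECT type, AVG(amount)
FROM transactions
GROUP BY type
HAVING AVG(amount) > 1802.53

Result:
  deposit: avg=3796.89
  refund: avg=2995.86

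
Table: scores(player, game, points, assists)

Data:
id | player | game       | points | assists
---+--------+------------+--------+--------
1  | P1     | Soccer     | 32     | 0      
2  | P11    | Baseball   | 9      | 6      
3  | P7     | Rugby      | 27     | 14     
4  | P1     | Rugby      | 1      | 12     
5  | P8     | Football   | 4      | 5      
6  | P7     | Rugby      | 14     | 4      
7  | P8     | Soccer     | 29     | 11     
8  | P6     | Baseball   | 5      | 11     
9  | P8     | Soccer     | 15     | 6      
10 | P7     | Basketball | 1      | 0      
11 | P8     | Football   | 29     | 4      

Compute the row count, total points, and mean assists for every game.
SELECT game,
       COUNT(*) as cnt,
       SUM(points) as total_points,
       AVG(assists) as avg_assists
FROM scores
GROUP BY game

Result:
  Baseball: 2 records, 14 total points, 8.50 avg assists
  Basketball: 1 records, 1 total points, 0.00 avg assists
  Football: 2 records, 33 total points, 4.50 avg assists
  Rugby: 3 records, 42 total points, 10.00 avg assists
  Soccer: 3 records, 76 total points, 5.67 avg assists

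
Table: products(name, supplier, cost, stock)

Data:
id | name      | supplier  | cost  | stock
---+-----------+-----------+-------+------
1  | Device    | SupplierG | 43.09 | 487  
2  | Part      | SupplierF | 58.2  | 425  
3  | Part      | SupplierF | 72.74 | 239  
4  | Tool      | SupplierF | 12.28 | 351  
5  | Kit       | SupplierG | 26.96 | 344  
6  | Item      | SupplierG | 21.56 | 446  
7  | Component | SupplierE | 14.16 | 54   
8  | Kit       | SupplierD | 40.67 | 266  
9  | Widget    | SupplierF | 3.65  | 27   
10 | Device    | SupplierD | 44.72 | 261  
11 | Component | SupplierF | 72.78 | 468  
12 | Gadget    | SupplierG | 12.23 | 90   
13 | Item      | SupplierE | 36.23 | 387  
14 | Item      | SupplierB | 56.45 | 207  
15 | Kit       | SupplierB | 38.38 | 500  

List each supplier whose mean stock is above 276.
SELECT supplier, AVG(stock)
FROM products
GROUP BY supplier
HAVING AVG(stock) > 276

Result:
  SupplierB: avg=353.50
  SupplierF: avg=302.00
  SupplierG: avg=341.75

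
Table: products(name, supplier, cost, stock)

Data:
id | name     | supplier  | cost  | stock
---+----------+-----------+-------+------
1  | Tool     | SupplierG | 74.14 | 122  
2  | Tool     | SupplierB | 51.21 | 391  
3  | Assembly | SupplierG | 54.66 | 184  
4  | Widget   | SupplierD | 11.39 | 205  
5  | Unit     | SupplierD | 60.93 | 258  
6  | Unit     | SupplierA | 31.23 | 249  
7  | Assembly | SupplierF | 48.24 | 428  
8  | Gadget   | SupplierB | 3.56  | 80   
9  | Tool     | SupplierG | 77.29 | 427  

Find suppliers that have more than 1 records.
SELECT supplier, COUNT(*) as cnt
FROM products
GROUP BY supplier
HAVING COUNT(*) > 1

Result:
  SupplierB: 2
  SupplierD: 2
  SupplierG: 3

Note: HAVING filters groups after aggregation, WHERE filters rows before.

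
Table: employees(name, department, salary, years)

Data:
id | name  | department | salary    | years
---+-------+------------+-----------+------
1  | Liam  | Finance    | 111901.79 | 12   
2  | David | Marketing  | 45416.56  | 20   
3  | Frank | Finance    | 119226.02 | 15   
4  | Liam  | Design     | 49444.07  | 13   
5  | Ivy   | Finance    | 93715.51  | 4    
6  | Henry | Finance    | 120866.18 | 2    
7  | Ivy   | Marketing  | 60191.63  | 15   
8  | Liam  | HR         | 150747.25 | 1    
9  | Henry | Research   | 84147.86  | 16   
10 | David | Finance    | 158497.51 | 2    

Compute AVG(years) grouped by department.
SELECT department, AVG(years) as result
FROM employees
GROUP BY department

Result:
  Design: 13.00
  Finance: 7.00
  HR: 1.00
  Marketing: 17.50
  Research: 16.00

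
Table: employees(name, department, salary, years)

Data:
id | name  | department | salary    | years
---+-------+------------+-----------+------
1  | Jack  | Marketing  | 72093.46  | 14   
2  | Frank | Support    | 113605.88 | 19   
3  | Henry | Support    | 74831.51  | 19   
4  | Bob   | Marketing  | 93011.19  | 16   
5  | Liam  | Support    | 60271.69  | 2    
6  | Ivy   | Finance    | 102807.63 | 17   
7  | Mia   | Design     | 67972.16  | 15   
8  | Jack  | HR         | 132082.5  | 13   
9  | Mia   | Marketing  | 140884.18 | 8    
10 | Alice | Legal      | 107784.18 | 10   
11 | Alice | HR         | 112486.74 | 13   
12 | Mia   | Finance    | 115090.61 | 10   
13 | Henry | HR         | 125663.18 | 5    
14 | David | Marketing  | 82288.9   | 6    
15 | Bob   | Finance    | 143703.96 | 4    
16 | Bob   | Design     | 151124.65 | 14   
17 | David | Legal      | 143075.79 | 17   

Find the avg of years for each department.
SELECT department, AVG(years) as result
FROM employees
GROUP BY department

Result:
  Design: 14.50
  Finance: 10.33
  HR: 10.33
  Legal: 13.50
  Marketing: 11.00
  Support: 13.33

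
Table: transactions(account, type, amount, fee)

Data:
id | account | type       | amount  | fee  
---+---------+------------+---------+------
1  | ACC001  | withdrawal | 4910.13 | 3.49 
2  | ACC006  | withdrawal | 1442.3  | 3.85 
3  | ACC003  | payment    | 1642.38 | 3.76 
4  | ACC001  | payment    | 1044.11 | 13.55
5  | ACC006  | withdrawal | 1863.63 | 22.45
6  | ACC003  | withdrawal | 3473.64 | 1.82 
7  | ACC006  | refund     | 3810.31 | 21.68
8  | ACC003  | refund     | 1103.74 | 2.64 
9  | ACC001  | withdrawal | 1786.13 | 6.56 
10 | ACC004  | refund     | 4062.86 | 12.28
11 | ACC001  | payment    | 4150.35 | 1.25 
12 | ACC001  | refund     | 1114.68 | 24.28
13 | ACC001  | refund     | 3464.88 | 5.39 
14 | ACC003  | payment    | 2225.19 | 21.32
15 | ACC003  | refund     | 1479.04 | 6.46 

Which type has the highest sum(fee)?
SELECT type, SUM(fee) as val
FROM transactions
GROUP BY type
ORDER BY val DESC
LIMIT 1

Result: refund with sum(fee) = 72.73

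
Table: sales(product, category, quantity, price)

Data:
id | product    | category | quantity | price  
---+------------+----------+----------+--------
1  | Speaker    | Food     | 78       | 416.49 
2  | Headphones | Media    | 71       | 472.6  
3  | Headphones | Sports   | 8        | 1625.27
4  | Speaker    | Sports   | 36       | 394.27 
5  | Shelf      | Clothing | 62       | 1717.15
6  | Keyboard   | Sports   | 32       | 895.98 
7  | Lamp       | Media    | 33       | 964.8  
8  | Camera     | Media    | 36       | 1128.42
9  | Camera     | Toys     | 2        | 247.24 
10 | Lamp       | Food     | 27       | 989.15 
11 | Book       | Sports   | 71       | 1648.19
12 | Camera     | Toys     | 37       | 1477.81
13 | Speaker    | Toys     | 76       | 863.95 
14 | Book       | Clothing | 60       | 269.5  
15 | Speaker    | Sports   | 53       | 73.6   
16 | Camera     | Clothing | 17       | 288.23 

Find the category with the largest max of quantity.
SELECT category, MAX(quantity) as val
FROM sales
GROUP BY category
ORDER BY val DESC
LIMIT 1

Result: Food with max(quantity) = 78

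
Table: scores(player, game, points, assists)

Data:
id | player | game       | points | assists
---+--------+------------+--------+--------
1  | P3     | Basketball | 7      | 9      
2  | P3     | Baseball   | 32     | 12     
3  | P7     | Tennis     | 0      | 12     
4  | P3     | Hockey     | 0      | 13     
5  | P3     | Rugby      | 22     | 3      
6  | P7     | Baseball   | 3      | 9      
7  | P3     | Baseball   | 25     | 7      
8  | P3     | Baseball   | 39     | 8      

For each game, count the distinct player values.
SELECT game, COUNT(DISTINCT player)
FROM scores
GROUP BY game

Result:
  Baseball: 2 distinct
  Basketball: 1 distinct
  Hockey: 1 distinct
  Rugby: 1 distinct
  Tennis: 1 distinct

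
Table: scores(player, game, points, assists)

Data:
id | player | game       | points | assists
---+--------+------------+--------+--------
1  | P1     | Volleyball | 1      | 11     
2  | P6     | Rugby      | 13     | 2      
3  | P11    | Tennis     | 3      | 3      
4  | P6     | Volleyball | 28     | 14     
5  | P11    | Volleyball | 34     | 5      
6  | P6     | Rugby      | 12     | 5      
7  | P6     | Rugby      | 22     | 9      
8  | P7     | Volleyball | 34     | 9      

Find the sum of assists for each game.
SELECT game, SUM(assists) as result
FROM scores
GROUP BY game

Result:
  Rugby: 16
  Tennis: 3
  Volleyball: 39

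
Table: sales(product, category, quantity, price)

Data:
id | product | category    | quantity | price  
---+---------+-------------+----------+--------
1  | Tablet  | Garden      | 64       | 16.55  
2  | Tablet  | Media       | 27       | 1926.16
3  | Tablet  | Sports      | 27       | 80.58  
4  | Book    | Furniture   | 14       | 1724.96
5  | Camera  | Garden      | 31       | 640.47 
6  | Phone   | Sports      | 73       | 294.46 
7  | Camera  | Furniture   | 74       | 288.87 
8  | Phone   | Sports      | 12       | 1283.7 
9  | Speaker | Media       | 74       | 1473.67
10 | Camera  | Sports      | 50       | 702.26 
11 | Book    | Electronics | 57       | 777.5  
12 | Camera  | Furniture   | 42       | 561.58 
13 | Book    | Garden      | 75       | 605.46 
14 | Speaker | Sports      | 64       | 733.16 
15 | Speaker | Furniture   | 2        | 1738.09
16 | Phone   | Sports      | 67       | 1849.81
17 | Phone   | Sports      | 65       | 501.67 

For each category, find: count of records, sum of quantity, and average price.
SELECT category,
       COUNT(*) as cnt,
       SUM(quantity) as total_quantity,
       AVG(price) as avg_price
FROM sales
GROUP BY category

Result:
  Electronics: 1 records, 57 total quantity, 777.50 avg price
  Furniture: 4 records, 132 total quantity, 1078.38 avg price
  Garden: 3 records, 170 total quantity, 420.83 avg price
  Media: 2 records, 101 total quantity, 1699.92 avg price
  Sports: 7 records, 358 total quantity, 777.95 avg price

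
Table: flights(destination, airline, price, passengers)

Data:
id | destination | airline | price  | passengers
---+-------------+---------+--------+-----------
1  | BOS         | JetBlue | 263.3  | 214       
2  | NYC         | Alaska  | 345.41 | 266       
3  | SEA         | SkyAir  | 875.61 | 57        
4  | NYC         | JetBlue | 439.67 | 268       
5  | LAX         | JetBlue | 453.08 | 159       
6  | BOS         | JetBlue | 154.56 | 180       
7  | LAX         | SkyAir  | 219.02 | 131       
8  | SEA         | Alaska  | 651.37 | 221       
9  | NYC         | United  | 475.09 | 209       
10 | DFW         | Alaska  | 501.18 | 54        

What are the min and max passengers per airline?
SELECT airline, MIN(passengers), MAX(passengers)
FROM flights
GROUP BY airline

Result:
  Alaska: min=54, max=266
  JetBlue: min=159, max=268
  SkyAir: min=57, max=131
  United: min=209, max=209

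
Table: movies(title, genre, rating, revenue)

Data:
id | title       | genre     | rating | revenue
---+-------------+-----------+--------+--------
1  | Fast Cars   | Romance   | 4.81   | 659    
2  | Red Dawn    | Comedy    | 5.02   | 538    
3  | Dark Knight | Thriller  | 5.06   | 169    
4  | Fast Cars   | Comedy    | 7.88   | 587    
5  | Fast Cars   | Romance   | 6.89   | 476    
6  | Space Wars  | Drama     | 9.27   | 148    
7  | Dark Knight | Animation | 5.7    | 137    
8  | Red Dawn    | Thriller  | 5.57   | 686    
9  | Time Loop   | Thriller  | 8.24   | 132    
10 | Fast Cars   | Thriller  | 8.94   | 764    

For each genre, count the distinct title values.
SELECT genre, COUNT(DISTINCT title)
FROM movies
GROUP BY genre

Result:
  Animation: 1 distinct
  Comedy: 2 distinct
  Drama: 1 distinct
  Romance: 1 distinct
  Thriller: 4 distinct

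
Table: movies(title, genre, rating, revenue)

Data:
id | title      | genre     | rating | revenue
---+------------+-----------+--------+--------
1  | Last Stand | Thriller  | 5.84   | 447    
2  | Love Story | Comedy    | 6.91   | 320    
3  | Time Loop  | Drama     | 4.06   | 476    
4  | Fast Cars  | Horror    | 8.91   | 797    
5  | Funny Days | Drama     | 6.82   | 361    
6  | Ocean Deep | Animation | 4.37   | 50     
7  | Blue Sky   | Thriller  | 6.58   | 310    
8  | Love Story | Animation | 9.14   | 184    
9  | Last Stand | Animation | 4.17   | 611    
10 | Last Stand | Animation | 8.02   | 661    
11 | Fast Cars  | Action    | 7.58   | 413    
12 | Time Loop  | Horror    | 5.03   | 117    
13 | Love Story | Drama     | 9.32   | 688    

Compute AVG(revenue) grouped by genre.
SELECT genre, AVG(revenue) as result
FROM movies
GROUP BY genre

Result:
  Action: 413.00
  Animation: 376.50
  Comedy: 320.00
  Drama: 508.33
  Horror: 457.00
  Thriller: 378.50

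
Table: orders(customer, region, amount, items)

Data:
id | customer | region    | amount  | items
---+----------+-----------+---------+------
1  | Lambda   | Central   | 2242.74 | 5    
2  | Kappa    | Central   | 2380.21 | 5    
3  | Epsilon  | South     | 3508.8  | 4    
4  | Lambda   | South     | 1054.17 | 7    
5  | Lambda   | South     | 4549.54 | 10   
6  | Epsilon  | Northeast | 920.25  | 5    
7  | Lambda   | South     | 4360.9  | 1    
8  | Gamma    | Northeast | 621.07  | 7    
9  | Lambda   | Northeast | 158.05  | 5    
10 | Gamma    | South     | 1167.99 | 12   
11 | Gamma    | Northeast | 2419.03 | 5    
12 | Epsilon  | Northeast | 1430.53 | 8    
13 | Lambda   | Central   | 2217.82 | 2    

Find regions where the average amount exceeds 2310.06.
SELECT region, AVG(amount)
FROM orders
GROUP BY region
HAVING AVG(amount) > 2310.06

Result:
  South: avg=2928.28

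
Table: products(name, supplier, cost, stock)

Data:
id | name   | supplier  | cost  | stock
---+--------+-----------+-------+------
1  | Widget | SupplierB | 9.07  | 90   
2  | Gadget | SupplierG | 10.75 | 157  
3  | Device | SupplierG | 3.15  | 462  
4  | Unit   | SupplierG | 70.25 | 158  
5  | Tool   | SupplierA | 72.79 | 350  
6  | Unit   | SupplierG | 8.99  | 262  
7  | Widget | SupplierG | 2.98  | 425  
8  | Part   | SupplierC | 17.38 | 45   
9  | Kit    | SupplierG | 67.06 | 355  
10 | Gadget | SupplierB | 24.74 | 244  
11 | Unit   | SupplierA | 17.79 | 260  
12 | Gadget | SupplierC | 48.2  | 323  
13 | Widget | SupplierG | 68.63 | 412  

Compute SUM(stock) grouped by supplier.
SELECT supplier, SUM(stock) as result
FROM products
GROUP BY supplier

Result:
  SupplierA: 610
  SupplierB: 334
  SupplierC: 368
  SupplierG: 2231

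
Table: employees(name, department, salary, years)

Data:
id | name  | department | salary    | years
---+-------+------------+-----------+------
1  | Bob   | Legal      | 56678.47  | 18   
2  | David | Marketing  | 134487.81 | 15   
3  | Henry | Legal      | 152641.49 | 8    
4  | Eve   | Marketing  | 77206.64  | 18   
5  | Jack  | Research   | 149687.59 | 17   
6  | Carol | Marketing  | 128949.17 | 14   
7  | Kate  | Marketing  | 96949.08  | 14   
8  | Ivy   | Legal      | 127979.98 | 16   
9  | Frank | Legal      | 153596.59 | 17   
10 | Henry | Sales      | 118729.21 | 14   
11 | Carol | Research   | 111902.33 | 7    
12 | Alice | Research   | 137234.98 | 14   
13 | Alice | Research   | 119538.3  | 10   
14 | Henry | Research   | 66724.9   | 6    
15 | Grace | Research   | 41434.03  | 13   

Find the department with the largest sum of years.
SELECT department, SUM(years) as val
FROM employees
GROUP BY department
ORDER BY val DESC
LIMIT 1

Result: Research with sum(years) = 67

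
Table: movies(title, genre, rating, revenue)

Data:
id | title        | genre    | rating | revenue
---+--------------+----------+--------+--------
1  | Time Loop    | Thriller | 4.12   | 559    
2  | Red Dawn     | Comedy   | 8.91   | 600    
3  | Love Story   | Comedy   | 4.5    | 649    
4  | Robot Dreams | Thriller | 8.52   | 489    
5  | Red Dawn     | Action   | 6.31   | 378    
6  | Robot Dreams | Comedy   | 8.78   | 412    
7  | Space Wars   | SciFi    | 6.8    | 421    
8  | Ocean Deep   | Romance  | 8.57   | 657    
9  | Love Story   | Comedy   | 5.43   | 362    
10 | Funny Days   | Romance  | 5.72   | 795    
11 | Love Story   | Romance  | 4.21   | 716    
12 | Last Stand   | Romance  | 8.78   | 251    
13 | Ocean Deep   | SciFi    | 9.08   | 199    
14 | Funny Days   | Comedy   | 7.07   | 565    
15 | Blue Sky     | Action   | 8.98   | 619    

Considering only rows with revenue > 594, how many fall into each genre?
SELECT genre, COUNT(*)
FROM movies
WHERE revenue > 594
GROUP BY genre

Note: WHERE filters rows before grouping.

Result:
  Action: 1
  Comedy: 2
  Romance: 3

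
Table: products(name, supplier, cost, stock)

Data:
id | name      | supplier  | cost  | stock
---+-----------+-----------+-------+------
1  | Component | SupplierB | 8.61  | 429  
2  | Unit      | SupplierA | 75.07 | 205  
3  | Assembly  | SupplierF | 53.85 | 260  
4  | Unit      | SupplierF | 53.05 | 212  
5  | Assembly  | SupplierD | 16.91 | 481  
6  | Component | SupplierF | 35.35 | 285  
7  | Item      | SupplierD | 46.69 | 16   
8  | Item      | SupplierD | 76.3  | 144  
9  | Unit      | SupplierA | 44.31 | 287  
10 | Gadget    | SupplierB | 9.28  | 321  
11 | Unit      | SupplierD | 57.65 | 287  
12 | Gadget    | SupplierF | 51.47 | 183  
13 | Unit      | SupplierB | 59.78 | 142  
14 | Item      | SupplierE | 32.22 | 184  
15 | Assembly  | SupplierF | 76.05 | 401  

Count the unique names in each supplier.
SELECT supplier, COUNT(DISTINCT name)
FROM products
GROUP BY supplier

Result:
  SupplierA: 1 distinct
  SupplierB: 3 distinct
  SupplierD: 3 distinct
  SupplierE: 1 distinct
  SupplierF: 4 distinct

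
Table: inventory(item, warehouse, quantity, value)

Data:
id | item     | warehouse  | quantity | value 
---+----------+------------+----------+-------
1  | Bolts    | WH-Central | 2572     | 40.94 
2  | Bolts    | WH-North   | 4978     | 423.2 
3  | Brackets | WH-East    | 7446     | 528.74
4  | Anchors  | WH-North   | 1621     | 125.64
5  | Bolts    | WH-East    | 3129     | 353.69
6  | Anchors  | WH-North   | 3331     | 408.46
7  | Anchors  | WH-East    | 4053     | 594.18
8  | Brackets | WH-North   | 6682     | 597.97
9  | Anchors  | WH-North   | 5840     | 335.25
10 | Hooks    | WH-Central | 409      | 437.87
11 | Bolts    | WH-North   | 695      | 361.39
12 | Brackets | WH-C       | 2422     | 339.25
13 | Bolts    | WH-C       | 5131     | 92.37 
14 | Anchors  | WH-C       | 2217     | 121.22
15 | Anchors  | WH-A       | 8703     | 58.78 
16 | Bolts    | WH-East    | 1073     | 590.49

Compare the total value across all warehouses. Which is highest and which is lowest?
SELECT warehouse, SUM(value)
FROM inventory
GROUP BY warehouse
ORDER BY SUM(value)

All groups:
  WH-A: 58.78
  WH-Central: 478.81
  WH-C: 552.84
  WH-East: 2067.10
  WH-North: 2251.91

Highest: WH-North (2251.91)
Lowest: WH-A (58.78)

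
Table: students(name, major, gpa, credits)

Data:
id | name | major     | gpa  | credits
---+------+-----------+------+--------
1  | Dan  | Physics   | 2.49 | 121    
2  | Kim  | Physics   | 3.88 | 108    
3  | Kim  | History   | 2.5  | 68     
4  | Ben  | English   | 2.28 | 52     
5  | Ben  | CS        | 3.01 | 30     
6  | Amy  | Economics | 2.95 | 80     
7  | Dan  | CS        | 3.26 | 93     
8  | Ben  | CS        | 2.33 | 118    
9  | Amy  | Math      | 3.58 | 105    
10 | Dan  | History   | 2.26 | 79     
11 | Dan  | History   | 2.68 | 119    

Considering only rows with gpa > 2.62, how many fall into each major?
SELECT major, COUNT(*)
FROM students
WHERE gpa > 2.62
GROUP BY major

Note: WHERE filters rows before grouping.

Result:
  CS: 2
  Economics: 1
  History: 1
  Math: 1
  Physics: 1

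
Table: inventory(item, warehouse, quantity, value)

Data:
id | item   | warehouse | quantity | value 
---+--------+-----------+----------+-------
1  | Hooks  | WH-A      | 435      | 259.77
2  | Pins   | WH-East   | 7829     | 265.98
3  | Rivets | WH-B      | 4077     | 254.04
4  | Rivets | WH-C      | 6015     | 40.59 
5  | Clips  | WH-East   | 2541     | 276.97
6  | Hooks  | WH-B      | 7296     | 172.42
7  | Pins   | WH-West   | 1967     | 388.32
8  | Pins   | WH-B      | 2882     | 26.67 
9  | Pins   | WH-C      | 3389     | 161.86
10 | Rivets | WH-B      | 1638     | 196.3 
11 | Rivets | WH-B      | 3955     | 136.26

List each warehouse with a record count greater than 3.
SELECT warehouse, COUNT(*) as cnt
FROM inventory
GROUP BY warehouse
HAVING COUNT(*) > 3

Result:
  WH-B: 5

Note: HAVING filters groups after aggregation, WHERE filters rows before.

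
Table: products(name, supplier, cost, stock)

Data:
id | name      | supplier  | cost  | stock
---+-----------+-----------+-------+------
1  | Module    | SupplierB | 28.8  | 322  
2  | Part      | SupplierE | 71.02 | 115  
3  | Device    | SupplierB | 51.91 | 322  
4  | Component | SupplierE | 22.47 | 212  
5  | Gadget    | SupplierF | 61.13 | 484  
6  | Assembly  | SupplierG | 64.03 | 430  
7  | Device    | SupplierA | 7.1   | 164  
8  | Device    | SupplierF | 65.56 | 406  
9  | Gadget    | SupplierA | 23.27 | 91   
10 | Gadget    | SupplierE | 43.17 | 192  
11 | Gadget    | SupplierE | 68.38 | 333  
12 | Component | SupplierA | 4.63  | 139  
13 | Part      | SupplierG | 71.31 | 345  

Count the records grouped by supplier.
SELECT supplier, COUNT(*) as count
FROM products
GROUP BY supplier

Result:
  SupplierA: 3
  SupplierB: 2
  SupplierE: 4
  SupplierF: 2
  SupplierG: 2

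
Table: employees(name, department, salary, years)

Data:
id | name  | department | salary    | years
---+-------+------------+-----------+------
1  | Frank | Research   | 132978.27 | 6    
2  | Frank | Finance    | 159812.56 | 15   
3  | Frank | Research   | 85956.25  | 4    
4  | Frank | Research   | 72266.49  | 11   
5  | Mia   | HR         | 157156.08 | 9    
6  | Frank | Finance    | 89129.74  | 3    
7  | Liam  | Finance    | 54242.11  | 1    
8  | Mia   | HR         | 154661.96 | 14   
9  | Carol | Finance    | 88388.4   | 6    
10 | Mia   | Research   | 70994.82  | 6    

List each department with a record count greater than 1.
SELECT department, COUNT(*) as cnt
FROM employees
GROUP BY department
HAVING COUNT(*) > 1

Result:
  Finance: 4
  HR: 2
  Research: 4

Note: HAVING filters groups after aggregation, WHERE filters rows before.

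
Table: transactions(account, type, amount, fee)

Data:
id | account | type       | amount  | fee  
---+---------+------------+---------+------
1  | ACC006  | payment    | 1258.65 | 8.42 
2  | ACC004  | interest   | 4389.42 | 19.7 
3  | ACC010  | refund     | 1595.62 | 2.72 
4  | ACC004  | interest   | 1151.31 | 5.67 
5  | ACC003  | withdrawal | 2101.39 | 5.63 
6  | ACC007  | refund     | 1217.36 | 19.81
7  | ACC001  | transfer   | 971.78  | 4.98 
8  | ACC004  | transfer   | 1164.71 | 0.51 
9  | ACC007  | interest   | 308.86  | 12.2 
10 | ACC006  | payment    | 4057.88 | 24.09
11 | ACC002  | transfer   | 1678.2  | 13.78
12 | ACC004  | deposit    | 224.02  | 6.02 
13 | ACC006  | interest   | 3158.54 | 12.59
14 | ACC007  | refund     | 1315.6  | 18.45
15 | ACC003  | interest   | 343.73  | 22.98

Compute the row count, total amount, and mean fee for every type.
SELECT type,
       COUNT(*) as cnt,
       SUM(amount) as total_amount,
       AVG(fee) as avg_fee
FROM transactions
GROUP BY type

Result:
  deposit: 1 records, 224.02 total amount, 6.02 avg fee
  interest: 5 records, 9351.86 total amount, 14.63 avg fee
  payment: 2 records, 5316.53 total amount, 16.26 avg fee
  refund: 3 records, 4128.58 total amount, 13.66 avg fee
  transfer: 3 records, 3814.69 total amount, 6.42 avg fee
  withdrawal: 1 records, 2101.39 total amount, 5.63 avg fee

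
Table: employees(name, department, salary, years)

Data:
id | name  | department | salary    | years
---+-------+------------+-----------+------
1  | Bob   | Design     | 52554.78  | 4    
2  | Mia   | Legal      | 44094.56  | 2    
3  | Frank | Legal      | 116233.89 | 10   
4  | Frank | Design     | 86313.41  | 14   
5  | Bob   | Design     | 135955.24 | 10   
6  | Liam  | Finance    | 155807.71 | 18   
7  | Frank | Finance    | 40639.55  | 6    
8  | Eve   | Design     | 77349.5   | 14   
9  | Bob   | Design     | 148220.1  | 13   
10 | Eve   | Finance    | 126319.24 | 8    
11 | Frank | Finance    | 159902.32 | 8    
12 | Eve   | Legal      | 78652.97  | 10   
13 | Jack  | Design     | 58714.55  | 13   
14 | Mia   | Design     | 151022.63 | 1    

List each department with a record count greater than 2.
SELECT department, COUNT(*) as cnt
FROM employees
GROUP BY department
HAVING COUNT(*) > 2

Result:
  Design: 7
  Finance: 4
  Legal: 3

Note: HAVING filters groups after aggregation, WHERE filters rows before.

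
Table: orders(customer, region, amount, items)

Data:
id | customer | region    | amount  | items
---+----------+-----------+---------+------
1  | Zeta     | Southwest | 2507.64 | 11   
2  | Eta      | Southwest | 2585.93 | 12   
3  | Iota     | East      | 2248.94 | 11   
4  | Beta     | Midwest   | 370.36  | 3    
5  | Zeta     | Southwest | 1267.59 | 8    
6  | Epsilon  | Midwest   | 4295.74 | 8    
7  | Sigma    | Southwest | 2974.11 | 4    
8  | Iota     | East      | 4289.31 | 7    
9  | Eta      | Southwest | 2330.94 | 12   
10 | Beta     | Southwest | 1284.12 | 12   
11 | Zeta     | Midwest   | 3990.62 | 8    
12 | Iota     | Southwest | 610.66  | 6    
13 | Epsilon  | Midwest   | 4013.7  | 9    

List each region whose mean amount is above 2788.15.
SELECT region, AVG(amount)
FROM orders
GROUP BY region
HAVING AVG(amount) > 2788.15

Result:
  East: avg=3269.13
  Midwest: avg=3167.61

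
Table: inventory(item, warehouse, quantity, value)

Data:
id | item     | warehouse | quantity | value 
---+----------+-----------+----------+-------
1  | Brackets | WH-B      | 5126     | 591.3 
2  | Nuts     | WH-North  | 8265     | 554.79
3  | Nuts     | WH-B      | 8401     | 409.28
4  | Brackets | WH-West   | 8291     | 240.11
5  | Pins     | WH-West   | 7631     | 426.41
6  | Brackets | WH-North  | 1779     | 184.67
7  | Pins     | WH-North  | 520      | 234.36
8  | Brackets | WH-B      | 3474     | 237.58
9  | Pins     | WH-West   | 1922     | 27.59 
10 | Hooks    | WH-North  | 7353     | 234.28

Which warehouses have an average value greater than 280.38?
SELECT warehouse, AVG(value)
FROM inventory
GROUP BY warehouse
HAVING AVG(value) > 280.38

Result:
  WH-B: avg=412.72
  WH-North: avg=302.03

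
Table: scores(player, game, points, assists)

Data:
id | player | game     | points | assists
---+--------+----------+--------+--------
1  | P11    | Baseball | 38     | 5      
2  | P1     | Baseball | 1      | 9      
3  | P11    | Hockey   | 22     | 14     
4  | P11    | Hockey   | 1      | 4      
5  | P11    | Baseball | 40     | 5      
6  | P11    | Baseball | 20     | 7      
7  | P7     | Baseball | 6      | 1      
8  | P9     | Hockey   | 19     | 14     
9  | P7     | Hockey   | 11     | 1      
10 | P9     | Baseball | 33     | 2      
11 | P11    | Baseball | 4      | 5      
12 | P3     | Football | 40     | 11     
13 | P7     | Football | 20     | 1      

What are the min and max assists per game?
SELECT game, MIN(assists), MAX(assists)
FROM scores
GROUP BY game

Result:
  Baseball: min=1, max=9
  Football: min=1, max=11
  Hockey: min=1, max=14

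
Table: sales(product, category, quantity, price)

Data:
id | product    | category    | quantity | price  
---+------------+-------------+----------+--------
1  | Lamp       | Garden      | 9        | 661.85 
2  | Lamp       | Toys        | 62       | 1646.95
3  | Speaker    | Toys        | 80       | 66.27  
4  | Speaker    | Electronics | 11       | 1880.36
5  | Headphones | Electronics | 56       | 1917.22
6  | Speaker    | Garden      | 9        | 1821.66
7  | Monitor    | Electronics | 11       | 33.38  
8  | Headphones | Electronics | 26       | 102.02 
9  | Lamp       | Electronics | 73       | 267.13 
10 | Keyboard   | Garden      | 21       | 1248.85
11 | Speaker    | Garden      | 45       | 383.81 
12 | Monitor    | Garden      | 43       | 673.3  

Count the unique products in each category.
SELECT category, COUNT(DISTINCT product)
FROM sales
GROUP BY category

Result:
  Electronics: 4 distinct
  Garden: 4 distinct
  Toys: 2 distinct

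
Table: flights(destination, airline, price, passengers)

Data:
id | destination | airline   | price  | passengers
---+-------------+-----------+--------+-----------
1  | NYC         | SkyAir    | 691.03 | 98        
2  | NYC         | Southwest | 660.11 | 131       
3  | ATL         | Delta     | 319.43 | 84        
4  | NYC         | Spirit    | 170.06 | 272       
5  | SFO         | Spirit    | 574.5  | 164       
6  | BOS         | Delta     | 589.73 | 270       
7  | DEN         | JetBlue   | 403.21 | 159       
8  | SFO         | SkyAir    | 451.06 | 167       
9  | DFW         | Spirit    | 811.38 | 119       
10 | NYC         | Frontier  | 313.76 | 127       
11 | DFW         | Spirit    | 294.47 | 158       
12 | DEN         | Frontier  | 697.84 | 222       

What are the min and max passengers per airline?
SELECT airline, MIN(passengers), MAX(passengers)
FROM flights
GROUP BY airline

Result:
  Delta: min=84, max=270
  Frontier: min=127, max=222
  JetBlue: min=159, max=159
  SkyAir: min=98, max=167
  Southwest: min=131, max=131
  Spirit: min=119, max=272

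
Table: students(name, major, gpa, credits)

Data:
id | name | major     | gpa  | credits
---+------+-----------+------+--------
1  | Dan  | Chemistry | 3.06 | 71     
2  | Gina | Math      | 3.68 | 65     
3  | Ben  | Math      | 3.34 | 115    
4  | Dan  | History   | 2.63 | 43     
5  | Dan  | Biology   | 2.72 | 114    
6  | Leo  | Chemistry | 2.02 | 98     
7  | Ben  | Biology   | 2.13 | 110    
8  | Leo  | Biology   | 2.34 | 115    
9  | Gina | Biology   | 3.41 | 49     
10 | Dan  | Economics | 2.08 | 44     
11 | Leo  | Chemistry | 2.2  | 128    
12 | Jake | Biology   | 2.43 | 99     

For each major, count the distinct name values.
SELECT major, COUNT(DISTINCT name)
FROM students
GROUP BY major

Result:
  Biology: 5 distinct
  Chemistry: 2 distinct
  Economics: 1 distinct
  History: 1 distinct
  Math: 2 distinct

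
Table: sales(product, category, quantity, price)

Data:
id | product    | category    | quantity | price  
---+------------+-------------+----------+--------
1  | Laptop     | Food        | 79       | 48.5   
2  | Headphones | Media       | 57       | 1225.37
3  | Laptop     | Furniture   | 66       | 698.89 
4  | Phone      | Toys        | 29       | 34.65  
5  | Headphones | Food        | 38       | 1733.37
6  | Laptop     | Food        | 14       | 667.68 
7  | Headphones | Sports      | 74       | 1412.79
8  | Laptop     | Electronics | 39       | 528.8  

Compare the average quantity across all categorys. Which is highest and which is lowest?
SELECT category, AVG(quantity)
FROM sales
GROUP BY category
ORDER BY AVG(quantity)

All groups:
  Toys: 29.00
  Electronics: 39.00
  Food: 43.67
  Media: 57.00
  Furniture: 66.00
  Sports: 74.00

Highest: Sports (74.00)
Lowest: Toys (29.00)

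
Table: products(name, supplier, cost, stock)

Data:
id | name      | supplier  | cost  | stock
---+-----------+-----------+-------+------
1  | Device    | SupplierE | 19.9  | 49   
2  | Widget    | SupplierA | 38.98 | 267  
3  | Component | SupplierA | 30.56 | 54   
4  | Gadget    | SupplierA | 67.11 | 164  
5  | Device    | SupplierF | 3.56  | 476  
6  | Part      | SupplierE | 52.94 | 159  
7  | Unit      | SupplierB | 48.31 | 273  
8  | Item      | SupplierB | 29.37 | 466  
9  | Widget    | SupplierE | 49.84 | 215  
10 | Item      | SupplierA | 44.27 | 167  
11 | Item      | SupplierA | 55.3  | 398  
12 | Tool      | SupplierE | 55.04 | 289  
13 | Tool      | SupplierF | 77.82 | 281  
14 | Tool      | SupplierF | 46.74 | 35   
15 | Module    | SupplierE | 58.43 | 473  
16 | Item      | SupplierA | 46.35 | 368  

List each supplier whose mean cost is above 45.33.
SELECT supplier, AVG(cost)
FROM products
GROUP BY supplier
HAVING AVG(cost) > 45.33

Result:
  SupplierA: avg=47.10
  SupplierE: avg=47.23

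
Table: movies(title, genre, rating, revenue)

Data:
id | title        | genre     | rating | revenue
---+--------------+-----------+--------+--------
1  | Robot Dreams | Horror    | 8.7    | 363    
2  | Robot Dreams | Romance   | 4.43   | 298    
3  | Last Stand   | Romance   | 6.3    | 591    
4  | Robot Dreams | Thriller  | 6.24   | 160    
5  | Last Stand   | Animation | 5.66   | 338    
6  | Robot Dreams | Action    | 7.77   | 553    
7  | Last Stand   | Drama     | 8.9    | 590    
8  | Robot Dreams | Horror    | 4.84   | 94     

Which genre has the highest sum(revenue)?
SELECT genre, SUM(revenue) as val
FROM movies
GROUP BY genre
ORDER BY val DESC
LIMIT 1

Result: Romance with sum(revenue) = 889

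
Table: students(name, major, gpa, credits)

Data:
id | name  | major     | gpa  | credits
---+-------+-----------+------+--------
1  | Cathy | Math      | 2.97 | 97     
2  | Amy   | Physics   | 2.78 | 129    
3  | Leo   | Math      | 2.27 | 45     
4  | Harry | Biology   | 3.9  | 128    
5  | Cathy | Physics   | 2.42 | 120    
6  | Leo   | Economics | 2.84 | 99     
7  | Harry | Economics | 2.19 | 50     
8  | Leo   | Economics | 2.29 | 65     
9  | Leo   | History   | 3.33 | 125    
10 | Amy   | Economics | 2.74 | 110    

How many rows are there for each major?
SELECT major, COUNT(*) as count
FROM students
GROUP BY major

Result:
  Biology: 1
  Economics: 4
  History: 1
  Math: 2
  Physics: 2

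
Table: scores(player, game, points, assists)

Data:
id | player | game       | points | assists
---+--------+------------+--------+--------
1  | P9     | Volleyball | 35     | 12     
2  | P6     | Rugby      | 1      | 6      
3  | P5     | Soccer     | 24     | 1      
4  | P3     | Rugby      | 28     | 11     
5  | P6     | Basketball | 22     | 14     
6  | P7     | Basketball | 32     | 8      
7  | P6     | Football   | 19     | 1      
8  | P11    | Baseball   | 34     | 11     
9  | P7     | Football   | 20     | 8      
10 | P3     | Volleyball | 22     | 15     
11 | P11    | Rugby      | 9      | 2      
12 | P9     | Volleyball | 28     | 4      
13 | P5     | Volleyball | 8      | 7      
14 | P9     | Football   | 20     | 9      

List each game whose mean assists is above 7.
SELECT game, AVG(assists)
FROM scores
GROUP BY game
HAVING AVG(assists) > 7

Result:
  Baseball: avg=11.00
  Basketball: avg=11.00
  Volleyball: avg=9.50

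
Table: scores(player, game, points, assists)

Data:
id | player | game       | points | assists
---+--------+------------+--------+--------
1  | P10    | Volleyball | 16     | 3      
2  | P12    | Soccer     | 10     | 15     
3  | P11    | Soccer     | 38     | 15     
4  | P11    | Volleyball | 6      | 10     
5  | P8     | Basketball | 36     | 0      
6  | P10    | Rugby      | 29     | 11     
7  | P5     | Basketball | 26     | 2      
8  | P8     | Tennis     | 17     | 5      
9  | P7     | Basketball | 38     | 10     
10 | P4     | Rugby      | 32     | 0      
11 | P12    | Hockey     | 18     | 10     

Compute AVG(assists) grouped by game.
SELECT game, AVG(assists) as result
FROM scores
GROUP BY game

Result:
  Basketball: 4.00
  Hockey: 10.00
  Rugby: 5.50
  Soccer: 15.00
  Tennis: 5.00
  Volleyball: 6.50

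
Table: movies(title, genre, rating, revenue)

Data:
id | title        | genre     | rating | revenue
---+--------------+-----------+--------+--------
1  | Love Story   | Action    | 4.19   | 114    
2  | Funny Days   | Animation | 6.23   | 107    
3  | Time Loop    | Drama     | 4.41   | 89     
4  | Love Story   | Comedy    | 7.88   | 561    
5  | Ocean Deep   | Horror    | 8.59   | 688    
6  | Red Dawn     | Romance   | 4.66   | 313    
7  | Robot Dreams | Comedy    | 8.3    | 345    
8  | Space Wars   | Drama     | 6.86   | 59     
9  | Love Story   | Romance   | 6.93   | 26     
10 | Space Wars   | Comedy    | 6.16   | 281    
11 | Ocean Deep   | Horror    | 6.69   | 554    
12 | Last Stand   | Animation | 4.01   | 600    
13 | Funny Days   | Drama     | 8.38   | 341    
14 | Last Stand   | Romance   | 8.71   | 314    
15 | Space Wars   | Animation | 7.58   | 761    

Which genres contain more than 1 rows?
SELECT genre, COUNT(*) as cnt
FROM movies
GROUP BY genre
HAVING COUNT(*) > 1

Result:
  Animation: 3
  Comedy: 3
  Drama: 3
  Horror: 2
  Romance: 3

Note: HAVING filters groups after aggregation, WHERE filters rows before.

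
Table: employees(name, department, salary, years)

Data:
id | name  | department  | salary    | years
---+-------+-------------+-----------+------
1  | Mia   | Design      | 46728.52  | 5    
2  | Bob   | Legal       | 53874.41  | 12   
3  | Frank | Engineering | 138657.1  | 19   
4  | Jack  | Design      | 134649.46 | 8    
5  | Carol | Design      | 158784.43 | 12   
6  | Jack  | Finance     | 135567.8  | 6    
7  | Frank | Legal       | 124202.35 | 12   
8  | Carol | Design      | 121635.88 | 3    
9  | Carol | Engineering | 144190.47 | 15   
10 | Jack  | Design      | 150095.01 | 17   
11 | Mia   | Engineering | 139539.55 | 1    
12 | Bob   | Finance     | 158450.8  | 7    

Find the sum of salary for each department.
SELECT department, SUM(salary) as result
FROM employees
GROUP BY department

Result:
  Design: 611893.30
  Engineering: 422387.12
  Finance: 294018.60
  Legal: 178076.76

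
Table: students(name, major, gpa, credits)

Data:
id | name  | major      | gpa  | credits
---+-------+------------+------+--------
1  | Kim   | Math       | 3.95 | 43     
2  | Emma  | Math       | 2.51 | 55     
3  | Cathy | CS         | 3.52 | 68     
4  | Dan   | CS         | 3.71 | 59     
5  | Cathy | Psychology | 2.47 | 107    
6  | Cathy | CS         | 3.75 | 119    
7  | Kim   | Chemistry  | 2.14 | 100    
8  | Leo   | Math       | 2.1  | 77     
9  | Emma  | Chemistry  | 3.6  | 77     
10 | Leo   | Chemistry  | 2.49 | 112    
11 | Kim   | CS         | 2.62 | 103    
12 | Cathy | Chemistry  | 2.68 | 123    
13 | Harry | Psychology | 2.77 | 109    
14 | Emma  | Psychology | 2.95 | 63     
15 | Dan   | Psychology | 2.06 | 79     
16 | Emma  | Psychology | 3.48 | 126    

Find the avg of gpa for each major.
SELECT major, AVG(gpa) as result
FROM students
GROUP BY major

Result:
  CS: 3.40
  Chemistry: 2.73
  Math: 2.85
  Psychology: 2.75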